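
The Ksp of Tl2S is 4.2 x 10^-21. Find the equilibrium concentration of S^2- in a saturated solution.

Tl2S(s) ⇌ 2 Tl^+ + S^2-
Ksp = [Tl^+]^2[S^2-]
If s mol/L of Tl2S dissolves, [Tl^+] = 2s and [S^2-] = s.
So Ksp = (2s)^2 × s = 4s^3
s = (4.2 x 10^-21 / 4)^(1/3) = 1.02 x 10^-7 M
[S^2-] = s = 1.0 × 10^-7 M

[S^2-] = 1.0 × 10^-7 M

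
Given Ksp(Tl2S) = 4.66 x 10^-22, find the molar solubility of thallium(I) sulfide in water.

Tl2S(s) <=> 2 Tl^+ + S^2-
Ksp = [Tl^+]^2[S^2-]
If s mol/L of Tl2S dissolves, [Tl^+] = 2s and [S^2-] = s.
Substituting: Ksp = (2s)^2s = 4s^3
s^3 = 4.66 x 10^-22 / 4, so s = 4.88 × 10^-8 M

4.88 × 10^-8 M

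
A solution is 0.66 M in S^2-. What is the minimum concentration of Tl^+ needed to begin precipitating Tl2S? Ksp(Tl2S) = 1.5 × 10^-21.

[Tl^+] = 4.8e-11 M

Tl2S(s) ⇌ 2 Tl^+ + S^2-
Ksp = [Tl^+]^2[S^2-]
Precipitation begins when Q = Ksp. With [S^2-] = 0.66 M:
1.5 × 10^-21 = (0.66) × [Tl^+]^2
[Tl^+] = (1.5 × 10^-21 / 6.6 × 10^-1)^(1/2) = 4.8 × 10^-11 M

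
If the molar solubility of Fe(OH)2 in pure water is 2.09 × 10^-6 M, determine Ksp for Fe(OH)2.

Ksp ≈ 3.65e-17

Fe(OH)2(s) ⇌ Fe^2+(aq) + 2 OH^-(aq)
Let s = molar solubility. Then [Fe^2+] = s and [OH^-] = 2s.
Ksp = [Fe^2+][OH^-]^2
So Ksp = s × (2s)^2 = 4s^3
Ksp = 4 × (2.09 x 10^-6)^3 = 3.65 x 10^-17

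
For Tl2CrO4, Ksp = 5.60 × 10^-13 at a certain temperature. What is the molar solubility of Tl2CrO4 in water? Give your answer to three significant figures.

Tl2CrO4(s) ⇌ 2 Tl^+ + CrO4^2-
Ksp = [Tl^+]^2[CrO4^2-]
For each mole of Tl2CrO4 that dissolves: [Tl^+] = 2s, [CrO4^2-] = s.
Ksp = (2s)^2s = 4s^3
s^3 = 5.60 × 10^-13 / 4, so s = 5.19 x 10^-5 M

5.19 × 10^-5 M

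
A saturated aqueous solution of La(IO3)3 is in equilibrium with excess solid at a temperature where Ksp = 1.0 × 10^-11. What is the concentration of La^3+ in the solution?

[La^3+] = 7.8e-4 M

La(IO3)3(s) ⇌ La^3+(aq) + 3 IO3^-(aq)
Ksp = [La^3+][IO3^-]^3
For each mole of La(IO3)3 that dissolves: [La^3+] = s, [IO3^-] = 3s.
Substituting: Ksp = s(3s)^3 = 27s^4
s = (1.0 × 10^-11 / 27)^(1/4) = 7.80 × 10^-4 M
[La^3+] = s = 7.8 x 10^-4 M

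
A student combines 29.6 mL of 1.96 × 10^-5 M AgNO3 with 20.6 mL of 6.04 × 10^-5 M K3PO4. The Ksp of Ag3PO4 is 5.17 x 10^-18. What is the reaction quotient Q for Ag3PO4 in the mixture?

3.83 × 10^-20

Total volume = 29.6 + 20.6 = 50.2 mL.
[Ag^+] = 1.96 × 10^-5 × (29.6/50.2) = 1.156 × 10^-5 M
[PO4^3-] = 6.04 x 10^-5 × (20.6/50.2) = 2.479 × 10^-5 M
Ag3PO4(s) <=> 3 Ag^+(aq) + PO4^3-(aq), so Q = [Ag^+]^3[PO4^3-]
Q = (1.156 × 10^-5)^3(2.479 x 10^-5) = 3.83 × 10^-20
Q < Ksp, so no precipitate of Ag3PO4 forms.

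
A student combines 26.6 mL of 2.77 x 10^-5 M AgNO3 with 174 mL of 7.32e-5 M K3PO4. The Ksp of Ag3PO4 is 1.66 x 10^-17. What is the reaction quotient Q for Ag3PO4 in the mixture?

3.15 × 10^-21

Total volume = 26.6 + 174 = 200.6 mL.
[Ag^+] = 2.77 x 10^-5 × (26.6/200.6) = 3.673 × 10^-6 M
[PO4^3-] = 7.32 × 10^-5 × (174/200.6) = 6.349 x 10^-5 M
Ag3PO4(s) <=> 3 Ag^+ + PO4^3-, so Q = [Ag^+]^3[PO4^3-]
Q = (3.673 x 10^-6)^3(6.349 × 10^-5) = 3.15 × 10^-21
Q < Ksp, so no precipitate of Ag3PO4 forms.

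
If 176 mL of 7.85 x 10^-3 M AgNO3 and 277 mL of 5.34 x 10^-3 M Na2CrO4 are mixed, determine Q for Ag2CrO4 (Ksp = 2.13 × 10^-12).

Total volume = 176 + 277 = 453 mL.
[Ag^+] = 7.85 x 10^-3 × (176/453) = 3.050 x 10^-3 M
[CrO4^2-] = 5.34 × 10^-3 × (277/453) = 3.265 × 10^-3 M
Ag2CrO4(s) <=> 2 Ag^+(aq) + CrO4^2-(aq), so Q = [Ag^+]^2[CrO4^2-]
Q = (3.050 × 10^-3)^2(3.265 × 10^-3) = 3.04 × 10^-8
Q > Ksp, so Ag2CrO4 will precipitate.

Q ≈ 3.04 x 10^-8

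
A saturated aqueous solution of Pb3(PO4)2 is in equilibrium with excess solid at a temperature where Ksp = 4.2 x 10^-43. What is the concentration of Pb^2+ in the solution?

[Pb^2+] = 3.9 × 10^-9 M

Pb3(PO4)2(s) <=> 3 Pb^2+ + 2 PO4^3-
Ksp = [Pb^2+]^3[PO4^3-]^2
If s mol/L of Pb3(PO4)2 dissolves, [Pb^2+] = 3s and [PO4^3-] = 2s.
Substituting: Ksp = (3s)^3(2s)^2 = 108s^5
Solving, s = (4.2 x 10^-43/108)^(1/5) = 1.31 × 10^-9 M
[Pb^2+] = 3s = 3.9 × 10^-9 M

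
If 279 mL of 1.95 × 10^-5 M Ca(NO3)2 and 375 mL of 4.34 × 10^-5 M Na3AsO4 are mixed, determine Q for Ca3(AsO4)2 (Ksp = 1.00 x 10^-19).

3.57 × 10^-25

Total volume = 279 + 375 = 654 mL.
[Ca^2+] = 1.95 x 10^-5 × (279/654) = 8.319 × 10^-6 M
[AsO4^3-] = 4.34 × 10^-5 × (375/654) = 2.489 × 10^-5 M
Ca3(AsO4)2(s) ⇌ 3 Ca^2+ + 2 AsO4^3-, so Q = [Ca^2+]^3[AsO4^3-]^2
Q = (8.319 × 10^-6)^3(2.489 x 10^-5)^2 = 3.57 x 10^-25
Q < Ksp, so no precipitate of Ca3(AsO4)2 forms.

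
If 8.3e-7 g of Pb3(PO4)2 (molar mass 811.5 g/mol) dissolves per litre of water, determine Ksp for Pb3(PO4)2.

1.2 × 10^-43

Molar solubility s = (8.3 x 10^-7 g/L) / (811.5 g/mol) = 1.02 x 10^-9 M.
Pb3(PO4)2(s) ⇌ 3 Pb^2+ + 2 PO4^3-
Let s = molar solubility. Then [Pb^2+] = 3s and [PO4^3-] = 2s.
Ksp = [Pb^2+]^3[PO4^3-]^2
Ksp = (3s)^3(2s)^2 = 108s^5
With s = 1.02 × 10^-9: Ksp = 1.2 × 10^-43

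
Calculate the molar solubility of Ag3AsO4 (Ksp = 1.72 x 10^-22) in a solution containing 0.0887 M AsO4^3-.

Ag3AsO4(s) ⇌ 3 Ag^+(aq) + AsO4^3-(aq)
Ksp = [Ag^+]^3[AsO4^3-]
If s mol/L dissolves here, [Ag^+] = 3s, [AsO4^3-] = 0.0887 + s ≈ 0.0887 (Ksp is small, so little additional dissolves).
Ksp ≈ (3s)^3 × 0.0887
s = 4.16 × 10^-8 M
Check: s = 4.2 x 10^-8 ≪ 0.0887, so the approximation is valid.

4.16 x 10^-8 M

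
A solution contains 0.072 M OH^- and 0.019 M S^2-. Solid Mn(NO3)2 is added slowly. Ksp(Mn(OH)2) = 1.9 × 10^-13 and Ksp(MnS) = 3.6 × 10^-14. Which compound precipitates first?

Each salt begins to precipitate when Q = Ksp, i.e. when [Mn^2+] reaches its threshold.
For Mn(OH)2: 1.9 × 10^-13 = (0.072)^2 × [Mn^2+]  ⇒  [Mn^2+] = 3.7 × 10^-11 M.
For MnS: 3.6 × 10^-14 = 0.019 × [Mn^2+]  ⇒  [Mn^2+] = 1.9 x 10^-12 M.
The salt with the lower threshold [Mn^2+] precipitates first: MnS.

MnS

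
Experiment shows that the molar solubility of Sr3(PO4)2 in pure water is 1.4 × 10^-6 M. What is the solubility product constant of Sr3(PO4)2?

Sr3(PO4)2(s) <=> 3 Sr^2+ + 2 PO4^3-
For each mole of Sr3(PO4)2 that dissolves: [Sr^2+] = 3s, [PO4^3-] = 2s.
Ksp = [Sr^2+]^3[PO4^3-]^2
Ksp = (3s)^3(2s)^2 = 108s^5
Ksp = 108 × (1.4 x 10^-6)^5 = 5.8 × 10^-28

5.8e-28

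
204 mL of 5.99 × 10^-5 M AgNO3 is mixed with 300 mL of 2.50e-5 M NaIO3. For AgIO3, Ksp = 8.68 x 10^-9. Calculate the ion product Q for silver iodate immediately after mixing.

Total volume = 204 + 300 = 504 mL.
[Ag^+] = 5.99 × 10^-5 × (204/504) = 2.425 × 10^-5 M
[IO3^-] = 2.50 × 10^-5 × (300/504) = 1.488 x 10^-5 M
AgIO3(s) <=> Ag^+ + IO3^-, so Q = [Ag^+][IO3^-]
Q = (2.425 × 10^-5)(1.488 × 10^-5) = 3.61 × 10^-10
Q < Ksp, so no precipitate of AgIO3 forms.

3.61 × 10^-10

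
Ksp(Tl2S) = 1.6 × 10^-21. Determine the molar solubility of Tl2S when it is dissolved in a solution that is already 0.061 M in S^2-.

Tl2S(s) ⇌ 2 Tl^+ + S^2-
Ksp = [Tl^+]^2[S^2-]
Let s be the molar solubility in this solution. [Tl^+] = 2s, [S^2-] = 0.061 + s ≈ 0.061 (common-ion effect: S^2- is already 0.061 M).
Ksp ≈ (2s)^2 × 0.061
s = 8.1 x 10^-11 M
Check: s = 8.1 × 10^-11 ≪ 0.061, so the approximation is valid.

s = 8.1e-11 M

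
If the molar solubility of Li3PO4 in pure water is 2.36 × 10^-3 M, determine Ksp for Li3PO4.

8.38 × 10^-10

Li3PO4(s) ⇌ 3 Li^+ + PO4^3-
Let s = molar solubility. Then [Li^+] = 3s and [PO4^3-] = s.
Ksp = [Li^+]^3[PO4^3-]
Ksp = (3s)^3s = 27s^4
Ksp = 27 × (2.36 × 10^-3)^4 = 8.38 × 10^-10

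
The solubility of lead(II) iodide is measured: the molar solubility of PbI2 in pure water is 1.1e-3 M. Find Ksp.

PbI2(s) ⇌ Pb^2+(aq) + 2 I^-(aq)
With molar solubility s: [Pb^2+] = s, [I^-] = 2s.
Ksp = [Pb^2+][I^-]^2
Ksp = s(2s)^2 = 4s^3
Ksp = 4 × (1.1 × 10^-3)^3 = 5.3 × 10^-9

Ksp ≈ 5.3e-9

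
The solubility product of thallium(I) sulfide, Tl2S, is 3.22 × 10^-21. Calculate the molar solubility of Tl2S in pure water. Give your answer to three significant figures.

Tl2S(s) ⇌ 2 Tl^+(aq) + S^2-(aq)
Ksp = [Tl^+]^2[S^2-]
Let s = molar solubility. Then [Tl^+] = 2s and [S^2-] = s.
Ksp = (2s)^2s = 4s^3
s^3 = 3.22 × 10^-21 / 4, so s = 9.30 × 10^-8 M

9.30 x 10^-8 M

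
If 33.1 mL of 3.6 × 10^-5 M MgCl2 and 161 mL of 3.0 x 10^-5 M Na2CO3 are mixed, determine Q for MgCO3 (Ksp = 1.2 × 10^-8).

Q = 1.5e-10

Total volume = 33.1 + 161 = 194.1 mL.
[Mg^2+] = 3.6 × 10^-5 × (33.1/194.1) = 6.14 x 10^-6 M
[CO3^2-] = 3.0 x 10^-5 × (161/194.1) = 2.49 × 10^-5 M
MgCO3(s) <=> Mg^2+(aq) + CO3^2-(aq), so Q = [Mg^2+][CO3^2-]
Q = (6.14 × 10^-6)(2.49 × 10^-5) = 1.5 × 10^-10
Q < Ksp, so no precipitate of MgCO3 forms.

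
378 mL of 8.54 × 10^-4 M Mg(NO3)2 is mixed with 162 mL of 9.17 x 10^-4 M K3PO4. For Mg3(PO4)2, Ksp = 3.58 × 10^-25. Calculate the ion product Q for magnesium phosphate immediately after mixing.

Total volume = 378 + 162 = 540 mL.
[Mg^2+] = 8.54 x 10^-4 × (378/540) = 5.978 × 10^-4 M
[PO4^3-] = 9.17 x 10^-4 × (162/540) = 2.751 x 10^-4 M
Mg3(PO4)2(s) ⇌ 3 Mg^2+(aq) + 2 PO4^3-(aq), so Q = [Mg^2+]^3[PO4^3-]^2
Q = (5.978 × 10^-4)^3(2.751 × 10^-4)^2 = 1.62 x 10^-17
Q > Ksp, so Mg3(PO4)2 will precipitate.

1.62 × 10^-17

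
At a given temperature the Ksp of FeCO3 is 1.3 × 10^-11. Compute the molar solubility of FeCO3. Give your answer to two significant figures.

s = 3.6 × 10^-6 M

FeCO3(s) ⇌ Fe^2+(aq) + CO3^2-(aq)
Ksp = [Fe^2+][CO3^2-]
If s mol/L of FeCO3 dissolves, [Fe^2+] = s and [CO3^2-] = s.
Ksp = s × s = s^2
s = √(1.3 × 10^-11) = 3.6 × 10^-6 M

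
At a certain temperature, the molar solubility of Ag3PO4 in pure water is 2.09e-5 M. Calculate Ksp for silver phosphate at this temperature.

Ksp ≈ 5.15 × 10^-18

Ag3PO4(s) ⇌ 3 Ag^+ + PO4^3-
Let s = molar solubility. Then [Ag^+] = 3s and [PO4^3-] = s.
Ksp = [Ag^+]^3[PO4^3-]
Ksp = (3s)^3s = 27s^4
Ksp = 27 × (2.09 x 10^-5)^4 = 5.15 x 10^-18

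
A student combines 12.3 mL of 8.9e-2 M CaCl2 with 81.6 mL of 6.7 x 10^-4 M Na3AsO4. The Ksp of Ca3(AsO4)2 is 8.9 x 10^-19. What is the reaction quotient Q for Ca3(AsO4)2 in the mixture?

Total volume = 12.3 + 81.6 = 93.9 mL.
[Ca^2+] = 8.9 x 10^-2 × (12.3/93.9) = 1.17 × 10^-2 M
[AsO4^3-] = 6.7 x 10^-4 × (81.6/93.9) = 5.82 x 10^-4 M
Ca3(AsO4)2(s) ⇌ 3 Ca^2+(aq) + 2 AsO4^3-(aq), so Q = [Ca^2+]^3[AsO4^3-]^2
Q = (1.17 × 10^-2)^3(5.82 x 10^-4)^2 = 5.4 × 10^-13
Q > Ksp, so Ca3(AsO4)2 will precipitate.

Q ≈ 5.4 × 10^-13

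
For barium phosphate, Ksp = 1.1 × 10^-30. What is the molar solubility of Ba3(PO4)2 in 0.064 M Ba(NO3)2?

s = 3.2e-14 M

Ba3(PO4)2(s) ⇌ 3 Ba^2+ + 2 PO4^3-
Ksp = [Ba^2+]^3[PO4^3-]^2
If s mol/L dissolves here, [Ba^2+] = 0.064 + 3s ≈ 0.064, [PO4^3-] = 2s (Ksp is small, so little additional dissolves).
Ksp ≈ (0.064)^3 × (2s)^2
s = 3.2 × 10^-14 M
Check: 3s = 9.7 x 10^-14 ≪ 0.064, so the approximation is valid.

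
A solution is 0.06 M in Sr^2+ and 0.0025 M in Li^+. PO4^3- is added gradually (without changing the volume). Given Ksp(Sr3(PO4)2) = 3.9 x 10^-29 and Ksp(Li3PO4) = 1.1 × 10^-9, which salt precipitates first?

Precipitation of each salt starts when its ion product equals its Ksp.
For Sr3(PO4)2: 3.9 x 10^-29 = (0.06)^3 × [PO4^3-]^2  ⇒  [PO4^3-] = 4.2 × 10^-13 M.
For Li3PO4: 1.1 × 10^-9 = (0.0025)^3 × [PO4^3-]  ⇒  [PO4^3-] = 7.0 × 10^-2 M.
The salt with the lower threshold [PO4^3-] precipitates first: Sr3(PO4)2.

Sr3(PO4)2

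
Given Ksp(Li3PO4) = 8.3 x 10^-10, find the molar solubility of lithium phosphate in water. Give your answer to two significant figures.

s ≈ 2.4 × 10^-3 M

Li3PO4(s) <=> 3 Li^+ + PO4^3-
Ksp = [Li^+]^3[PO4^3-]
Let s = molar solubility. Then [Li^+] = 3s and [PO4^3-] = s.
So Ksp = (3s)^3 × s = 27s^4
s^4 = 8.3 x 10^-10 / 27, so s = 2.4 × 10^-3 M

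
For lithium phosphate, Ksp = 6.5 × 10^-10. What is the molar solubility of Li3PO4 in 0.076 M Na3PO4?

Li3PO4(s) ⇌ 3 Li^+ + PO4^3-
Ksp = [Li^+]^3[PO4^3-]
Let s be the molar solubility in this solution. [Li^+] = 3s, [PO4^3-] = 0.076 + s ≈ 0.076 (common-ion effect: PO4^3- is already 0.076 M).
Ksp ≈ (3s)^3 × 0.076
s = 6.8 x 10^-4 M
Check: s = 6.8 × 10^-4 ≪ 0.076, so the approximation is valid.

s = 6.8 x 10^-4 M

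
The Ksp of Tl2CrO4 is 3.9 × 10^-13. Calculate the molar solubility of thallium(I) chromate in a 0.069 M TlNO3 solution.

Tl2CrO4(s) ⇌ 2 Tl^+ + CrO4^2-
Ksp = [Tl^+]^2[CrO4^2-]
Let s be the molar solubility in this solution. [Tl^+] = 0.069 + 2s ≈ 0.069, [CrO4^2-] = s (since Tl^+ from TlNO3 dominates).
Ksp ≈ (0.069)^2 × s
s = 8.2 x 10^-11 M
Check: 2s = 1.6 x 10^-10 ≪ 0.069, so the approximation is valid.

s = 8.2e-11 M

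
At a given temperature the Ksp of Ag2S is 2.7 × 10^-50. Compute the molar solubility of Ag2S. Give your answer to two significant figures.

Ag2S(s) ⇌ 2 Ag^+(aq) + S^2-(aq)
Ksp = [Ag^+]^2[S^2-]
With molar solubility s: [Ag^+] = 2s, [S^2-] = s.
Substituting: Ksp = (2s)^2s = 4s^3
s^3 = 2.7 × 10^-50 / 4, so s = 1.9 × 10^-17 M

s = 1.9 × 10^-17 M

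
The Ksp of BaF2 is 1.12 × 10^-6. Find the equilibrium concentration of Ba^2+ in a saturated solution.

BaF2(s) <=> Ba^2+ + 2 F^-
Ksp = [Ba^2+][F^-]^2
Let s = molar solubility. Then [Ba^2+] = s and [F^-] = 2s.
So Ksp = s × (2s)^2 = 4s^3
Solving, s = (1.12 × 10^-6/4)^(1/3) = 6.542 x 10^-3 M
[Ba^2+] = s = 6.54 x 10^-3 M

[Ba^2+] ≈ 6.54 × 10^-3 M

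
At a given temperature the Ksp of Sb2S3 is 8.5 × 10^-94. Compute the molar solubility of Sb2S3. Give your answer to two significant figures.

9.5 × 10^-20 M

Sb2S3(s) ⇌ 2 Sb^3+ + 3 S^2-
Ksp = [Sb^3+]^2[S^2-]^3
If s mol/L of Sb2S3 dissolves, [Sb^3+] = 2s and [S^2-] = 3s.
Ksp = (2s)^2(3s)^3 = 108s^5
s = (8.5 × 10^-94 / 108)^(1/5) = 9.5 x 10^-20 M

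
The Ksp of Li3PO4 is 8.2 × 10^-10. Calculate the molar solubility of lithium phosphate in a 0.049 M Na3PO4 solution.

Li3PO4(s) ⇌ 3 Li^+ + PO4^3-
Ksp = [Li^+]^3[PO4^3-]
Let s be the molar solubility in this solution. [Li^+] = 3s, [PO4^3-] = 0.049 + s ≈ 0.049 (since PO4^3- from Na3PO4 dominates).
Ksp ≈ (3s)^3 × 0.049
s = 8.5 × 10^-4 M
Check: s = 8.5 x 10^-4 ≪ 0.049, so the approximation is valid.

8.5 x 10^-4 M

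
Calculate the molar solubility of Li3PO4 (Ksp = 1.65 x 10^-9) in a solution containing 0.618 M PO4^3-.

Li3PO4(s) ⇌ 3 Li^+(aq) + PO4^3-(aq)
Ksp = [Li^+]^3[PO4^3-]
If s mol/L dissolves here, [Li^+] = 3s, [PO4^3-] = 0.618 + s ≈ 0.618 (Ksp is small, so little additional dissolves).
Ksp ≈ (3s)^3 × 0.618
s = 4.62 × 10^-4 M
Check: s = 4.6 × 10^-4 ≪ 0.618, so the approximation is valid.

s = 4.62e-4 M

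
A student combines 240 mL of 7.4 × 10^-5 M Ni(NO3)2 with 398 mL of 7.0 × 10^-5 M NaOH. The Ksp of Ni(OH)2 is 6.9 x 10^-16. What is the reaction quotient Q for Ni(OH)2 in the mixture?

Total volume = 240 + 398 = 638 mL.
[Ni^2+] = 7.4 × 10^-5 × (240/638) = 2.78 × 10^-5 M
[OH^-] = 7.0 x 10^-5 × (398/638) = 4.37 × 10^-5 M
Ni(OH)2(s) ⇌ Ni^2+ + 2 OH^-, so Q = [Ni^2+][OH^-]^2
Q = (2.78 x 10^-5)(4.37 x 10^-5)^2 = 5.3 x 10^-14
Q > Ksp, so Ni(OH)2 will precipitate.

Q = 5.3 x 10^-14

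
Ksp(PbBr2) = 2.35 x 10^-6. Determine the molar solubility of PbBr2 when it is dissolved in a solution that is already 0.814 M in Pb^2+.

s ≈ 8.50 × 10^-4 M

PbBr2(s) ⇌ Pb^2+ + 2 Br^-
Ksp = [Pb^2+][Br^-]^2
Let s be the molar solubility in this solution. [Pb^2+] = 0.814 + s ≈ 0.814, [Br^-] = 2s (since the Pb^2+ already present dominates).
Ksp ≈ 0.814 × (2s)^2
s = 8.50 × 10^-4 M
Check: s = 8.5 × 10^-4 ≪ 0.814, so the approximation is valid.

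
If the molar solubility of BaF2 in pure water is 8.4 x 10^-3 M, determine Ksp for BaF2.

BaF2(s) ⇌ Ba^2+ + 2 F^-
If s mol/L of BaF2 dissolves, [Ba^2+] = s and [F^-] = 2s.
Ksp = [Ba^2+][F^-]^2
So Ksp = s × (2s)^2 = 4s^3
With s = 8.4 × 10^-3: Ksp = 2.4 x 10^-6

Ksp ≈ 2.4e-6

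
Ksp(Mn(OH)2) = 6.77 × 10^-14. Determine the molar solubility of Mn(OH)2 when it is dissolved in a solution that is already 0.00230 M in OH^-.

1.28 × 10^-8 M

Mn(OH)2(s) ⇌ Mn^2+ + 2 OH^-
Ksp = [Mn^2+][OH^-]^2
Let s = moles of Mn(OH)2 that dissolve per litre. [Mn^2+] = s, [OH^-] = 0.00230 + 2s ≈ 0.00230 (since the OH^- already present dominates).
Ksp ≈ s × (0.00230)^2
s = 1.28 x 10^-8 M
Check: 2s = 2.6 x 10^-8 ≪ 0.00230, so the approximation is valid.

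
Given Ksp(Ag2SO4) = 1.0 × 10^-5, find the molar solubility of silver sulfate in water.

Ag2SO4(s) ⇌ 2 Ag^+(aq) + SO4^2-(aq)
Ksp = [Ag^+]^2[SO4^2-]
If s mol/L of Ag2SO4 dissolves, [Ag^+] = 2s and [SO4^2-] = s.
So Ksp = (2s)^2 × s = 4s^3
Solving, s = (1.0 × 10^-5/4)^(1/3) = 1.4 x 10^-2 M

s = 1.4e-2 M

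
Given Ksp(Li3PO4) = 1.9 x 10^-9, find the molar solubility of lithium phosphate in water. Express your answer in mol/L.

2.9 × 10^-3 M

Li3PO4(s) <=> 3 Li^+ + PO4^3-
Ksp = [Li^+]^3[PO4^3-]
Let s = molar solubility. Then [Li^+] = 3s and [PO4^3-] = s.
Substituting: Ksp = (3s)^3s = 27s^4
s^4 = 1.9 x 10^-9 / 27, so s = 2.9 × 10^-3 M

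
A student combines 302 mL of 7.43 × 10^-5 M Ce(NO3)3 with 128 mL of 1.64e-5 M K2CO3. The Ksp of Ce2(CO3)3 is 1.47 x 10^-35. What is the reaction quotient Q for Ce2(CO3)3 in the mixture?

Q ≈ 3.17 x 10^-25

Total volume = 302 + 128 = 430 mL.
[Ce^3+] = 7.43 × 10^-5 × (302/430) = 5.218 × 10^-5 M
[CO3^2-] = 1.64 × 10^-5 × (128/430) = 4.882 × 10^-6 M
Ce2(CO3)3(s) <=> 2 Ce^3+ + 3 CO3^2-, so Q = [Ce^3+]^2[CO3^2-]^3
Q = (5.218 × 10^-5)^2(4.882 x 10^-6)^3 = 3.17 × 10^-25
Q > Ksp, so Ce2(CO3)3 will precipitate.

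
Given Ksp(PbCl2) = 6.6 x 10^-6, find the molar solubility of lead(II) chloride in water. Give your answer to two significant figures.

1.2 x 10^-2 M

PbCl2(s) <=> Pb^2+ + 2 Cl^-
Ksp = [Pb^2+][Cl^-]^2
With molar solubility s: [Pb^2+] = s, [Cl^-] = 2s.
Substituting: Ksp = s(2s)^2 = 4s^3
s^3 = 6.6 x 10^-6 / 4, so s = 1.2 x 10^-2 M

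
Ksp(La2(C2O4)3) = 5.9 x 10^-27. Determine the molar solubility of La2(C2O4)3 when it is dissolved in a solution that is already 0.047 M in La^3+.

La2(C2O4)3(s) ⇌ 2 La^3+ + 3 C2O4^2-
Ksp = [La^3+]^2[C2O4^2-]^3
Let s = moles of La2(C2O4)3 that dissolve per litre. [La^3+] = 0.047 + 2s ≈ 0.047, [C2O4^2-] = 3s (common-ion effect: La^3+ is already 0.047 M).
Ksp ≈ (0.047)^2 × (3s)^3
s = 4.6 × 10^-9 M
Check: 2s = 9.2 x 10^-9 ≪ 0.047, so the approximation is valid.

4.6 x 10^-9 M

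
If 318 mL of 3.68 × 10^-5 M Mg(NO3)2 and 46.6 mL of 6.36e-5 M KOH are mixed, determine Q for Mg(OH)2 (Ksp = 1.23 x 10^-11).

Q = 2.12 x 10^-15

Total volume = 318 + 46.6 = 364.6 mL.
[Mg^2+] = 3.68 × 10^-5 × (318/364.6) = 3.210 × 10^-5 M
[OH^-] = 6.36 × 10^-5 × (46.6/364.6) = 8.129 × 10^-6 M
Mg(OH)2(s) ⇌ Mg^2+ + 2 OH^-, so Q = [Mg^2+][OH^-]^2
Q = (3.210 × 10^-5)(8.129 x 10^-6)^2 = 2.12 × 10^-15
Q < Ksp, so no precipitate of Mg(OH)2 forms.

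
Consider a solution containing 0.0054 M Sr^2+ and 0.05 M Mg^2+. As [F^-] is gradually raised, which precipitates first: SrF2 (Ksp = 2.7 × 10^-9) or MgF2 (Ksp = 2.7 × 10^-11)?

MgF2

Each salt begins to precipitate when Q = Ksp, i.e. when [F^-] reaches its threshold.
For SrF2: 2.7 × 10^-9 = 0.0054 × [F^-]^2  ⇒  [F^-] = 7.1 x 10^-4 M.
For MgF2: 2.7 × 10^-11 = 0.05 × [F^-]^2  ⇒  [F^-] = 2.3 x 10^-5 M.
The salt with the lower threshold [F^-] precipitates first: MgF2.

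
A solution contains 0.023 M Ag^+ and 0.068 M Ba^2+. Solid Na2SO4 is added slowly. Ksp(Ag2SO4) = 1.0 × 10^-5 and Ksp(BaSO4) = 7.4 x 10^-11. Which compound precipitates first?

Precipitation of each salt starts when its ion product equals its Ksp.
For Ag2SO4: 1.0 × 10^-5 = (0.023)^2 × [SO4^2-]  ⇒  [SO4^2-] = 1.9 x 10^-2 M.
For BaSO4: 7.4 x 10^-11 = 0.068 × [SO4^2-]  ⇒  [SO4^2-] = 1.1 x 10^-9 M.
The salt with the lower threshold [SO4^2-] precipitates first: BaSO4.

BaSO4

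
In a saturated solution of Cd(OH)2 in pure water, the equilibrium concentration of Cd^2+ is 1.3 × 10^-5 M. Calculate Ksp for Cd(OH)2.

Cd(OH)2(s) <=> Cd^2+ + 2 OH^-
Stoichiometry gives [OH^-] = (2/1)[Cd^2+] = 2.60 × 10^-5 M.
Ksp = [Cd^2+][OH^-]^2
Ksp = 1.3 × 10^-5 × (2.60 × 10^-5)^2 = 8.8 × 10^-15

Ksp ≈ 8.8 × 10^-15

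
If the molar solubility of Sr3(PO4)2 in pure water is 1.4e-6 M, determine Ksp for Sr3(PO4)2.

Ksp = 5.8e-28

Sr3(PO4)2(s) ⇌ 3 Sr^2+ + 2 PO4^3-
With molar solubility s: [Sr^2+] = 3s, [PO4^3-] = 2s.
Ksp = [Sr^2+]^3[PO4^3-]^2
Ksp = (3s)^3(2s)^2 = 108s^5
With s = 1.4 × 10^-6: Ksp = 5.8 × 10^-28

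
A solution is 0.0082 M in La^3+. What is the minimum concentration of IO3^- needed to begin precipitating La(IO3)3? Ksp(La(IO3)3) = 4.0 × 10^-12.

7.9 x 10^-4 M

La(IO3)3(s) ⇌ La^3+ + 3 IO3^-
Ksp = [La^3+][IO3^-]^3
Precipitation begins when Q = Ksp. With [La^3+] = 0.0082 M:
4.0 × 10^-12 = (0.0082) × [IO3^-]^3
[IO3^-] = (4.0 × 10^-12 / 8.2 × 10^-3)^(1/3) = 7.9 x 10^-4 M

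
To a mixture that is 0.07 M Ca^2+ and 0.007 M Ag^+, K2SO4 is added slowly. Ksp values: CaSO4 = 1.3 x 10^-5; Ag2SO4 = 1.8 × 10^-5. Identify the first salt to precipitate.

CaSO4

Precipitation of each salt starts when its ion product equals its Ksp.
For CaSO4: 1.3 x 10^-5 = 0.07 × [SO4^2-]  ⇒  [SO4^2-] = 1.9 x 10^-4 M.
For Ag2SO4: 1.8 × 10^-5 = (0.007)^2 × [SO4^2-]  ⇒  [SO4^2-] = 3.7 × 10^-1 M.
The salt with the lower threshold [SO4^2-] precipitates first: CaSO4.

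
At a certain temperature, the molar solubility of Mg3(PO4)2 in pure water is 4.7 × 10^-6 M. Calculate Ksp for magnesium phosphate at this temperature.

2.5 x 10^-25

Mg3(PO4)2(s) ⇌ 3 Mg^2+(aq) + 2 PO4^3-(aq)
Let s = molar solubility. Then [Mg^2+] = 3s and [PO4^3-] = 2s.
Ksp = [Mg^2+]^3[PO4^3-]^2
Ksp = (3s)^3(2s)^2 = 108s^5
With s = 4.7 × 10^-6: Ksp = 2.5 × 10^-25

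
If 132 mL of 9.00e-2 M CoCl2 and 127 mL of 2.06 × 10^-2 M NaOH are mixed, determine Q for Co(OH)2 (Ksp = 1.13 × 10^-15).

Total volume = 132 + 127 = 259 mL.
[Co^2+] = 9.00 × 10^-2 × (132/259) = 4.587 × 10^-2 M
[OH^-] = 2.06 × 10^-2 × (127/259) = 1.010 × 10^-2 M
Co(OH)2(s) <=> Co^2+(aq) + 2 OH^-(aq), so Q = [Co^2+][OH^-]^2
Q = (4.587 × 10^-2)(1.010 × 10^-2)^2 = 4.68 x 10^-6
Q > Ksp, so Co(OH)2 will precipitate.

Q = 4.68e-6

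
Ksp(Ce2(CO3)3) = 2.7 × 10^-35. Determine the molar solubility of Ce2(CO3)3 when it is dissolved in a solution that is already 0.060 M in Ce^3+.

Ce2(CO3)3(s) ⇌ 2 Ce^3+ + 3 CO3^2-
Ksp = [Ce^3+]^2[CO3^2-]^3
Let s = moles of Ce2(CO3)3 that dissolve per litre. [Ce^3+] = 0.060 + 2s ≈ 0.060, [CO3^2-] = 3s (Ksp is small, so little additional dissolves).
Ksp ≈ (0.060)^2 × (3s)^3
s = 6.5 × 10^-12 M
Check: 2s = 1.3 x 10^-11 ≪ 0.060, so the approximation is valid.

s = 6.5e-12 M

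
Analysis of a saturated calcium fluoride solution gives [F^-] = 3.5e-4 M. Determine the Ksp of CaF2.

Ksp ≈ 2.1e-11

CaF2(s) ⇌ Ca^2+ + 2 F^-
Stoichiometry gives [Ca^2+] = (1/2)[F^-] = 1.75 x 10^-4 M.
Ksp = [Ca^2+][F^-]^2
Ksp = 1.75 × 10^-4 × (3.5 × 10^-4)^2 = 2.1 x 10^-11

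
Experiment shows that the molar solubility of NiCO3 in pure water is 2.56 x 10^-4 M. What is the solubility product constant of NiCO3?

NiCO3(s) <=> Ni^2+ + CO3^2-
If s mol/L of NiCO3 dissolves, [Ni^2+] = s and [CO3^2-] = s.
Ksp = [Ni^2+][CO3^2-]
Ksp = s^2
Ksp = (2.56 × 10^-4)^2 = 6.55 x 10^-8

Ksp = 6.55e-8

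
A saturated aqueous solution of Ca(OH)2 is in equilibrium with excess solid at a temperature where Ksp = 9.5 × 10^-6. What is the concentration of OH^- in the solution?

2.7 x 10^-2 M

Ca(OH)2(s) ⇌ Ca^2+ + 2 OH^-
Ksp = [Ca^2+][OH^-]^2
If s mol/L of Ca(OH)2 dissolves, [Ca^2+] = s and [OH^-] = 2s.
So Ksp = s × (2s)^2 = 4s^3
s = (9.5 × 10^-6 / 4)^(1/3) = 1.33 × 10^-2 M
[OH^-] = 2s = 2.7 × 10^-2 M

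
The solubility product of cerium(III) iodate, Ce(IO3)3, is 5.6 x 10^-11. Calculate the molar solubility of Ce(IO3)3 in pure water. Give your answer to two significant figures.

Ce(IO3)3(s) <=> Ce^3+(aq) + 3 IO3^-(aq)
Ksp = [Ce^3+][IO3^-]^3
For each mole of Ce(IO3)3 that dissolves: [Ce^3+] = s, [IO3^-] = 3s.
So Ksp = s × (3s)^3 = 27s^4
s^4 = 5.6 x 10^-11 / 27, so s = 1.2 × 10^-3 M

s ≈ 1.2 × 10^-3 M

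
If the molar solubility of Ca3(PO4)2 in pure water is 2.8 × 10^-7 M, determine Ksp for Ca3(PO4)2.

Ksp ≈ 1.9e-31

Ca3(PO4)2(s) <=> 3 Ca^2+ + 2 PO4^3-
For each mole of Ca3(PO4)2 that dissolves: [Ca^2+] = 3s, [PO4^3-] = 2s.
Ksp = [Ca^2+]^3[PO4^3-]^2
So Ksp = (3s)^3 × (2s)^2 = 108s^5
Ksp = 108 × (2.8 x 10^-7)^5 = 1.9 x 10^-31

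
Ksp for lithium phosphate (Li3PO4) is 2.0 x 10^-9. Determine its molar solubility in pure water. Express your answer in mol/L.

s = 2.9 x 10^-3 M

Li3PO4(s) <=> 3 Li^+(aq) + PO4^3-(aq)
Ksp = [Li^+]^3[PO4^3-]
Let s = molar solubility. Then [Li^+] = 3s and [PO4^3-] = s.
So Ksp = (3s)^3 × s = 27s^4
Solving, s = (2.0 x 10^-9/27)^(1/4) = 2.9 x 10^-3 M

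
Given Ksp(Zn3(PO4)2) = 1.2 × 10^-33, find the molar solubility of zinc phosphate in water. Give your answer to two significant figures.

1.0e-7 M

Zn3(PO4)2(s) ⇌ 3 Zn^2+(aq) + 2 PO4^3-(aq)
Ksp = [Zn^2+]^3[PO4^3-]^2
With molar solubility s: [Zn^2+] = 3s, [PO4^3-] = 2s.
So Ksp = (3s)^3 × (2s)^2 = 108s^5
s^5 = 1.2 × 10^-33 / 108, so s = 1.0 × 10^-7 M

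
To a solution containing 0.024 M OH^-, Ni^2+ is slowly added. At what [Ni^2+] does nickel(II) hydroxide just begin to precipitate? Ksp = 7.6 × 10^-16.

Ni(OH)2(s) <=> Ni^2+ + 2 OH^-
Ksp = [Ni^2+][OH^-]^2
Precipitation begins when Q = Ksp. With [OH^-] = 0.024 M:
7.6 × 10^-16 = (0.024)^2 × [Ni^2+]
[Ni^2+] = (7.6 × 10^-16 / 5.76 × 10^-4) = 1.3 × 10^-12 M

[Ni^2+] ≈ 1.3e-12 M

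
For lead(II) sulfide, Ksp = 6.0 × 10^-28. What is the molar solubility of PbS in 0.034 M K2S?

1.8 × 10^-26 M

PbS(s) <=> Pb^2+(aq) + S^2-(aq)
Ksp = [Pb^2+][S^2-]
Let s be the molar solubility in this solution. [Pb^2+] = s, [S^2-] = 0.034 + s ≈ 0.034 (Ksp is small, so little additional dissolves).
Ksp ≈ s × 0.034
s = 1.8 x 10^-26 M
Check: s = 1.8 x 10^-26 ≪ 0.034, so the approximation is valid.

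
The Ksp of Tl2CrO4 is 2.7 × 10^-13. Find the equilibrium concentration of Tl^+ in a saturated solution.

[Tl^+] ≈ 8.1e-5 M

Tl2CrO4(s) <=> 2 Tl^+ + CrO4^2-
Ksp = [Tl^+]^2[CrO4^2-]
With molar solubility s: [Tl^+] = 2s, [CrO4^2-] = s.
So Ksp = (2s)^2 × s = 4s^3
s = (2.7 × 10^-13 / 4)^(1/3) = 4.07 × 10^-5 M
[Tl^+] = 2s = 8.1 × 10^-5 M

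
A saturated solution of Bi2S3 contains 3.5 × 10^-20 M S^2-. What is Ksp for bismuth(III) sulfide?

Ksp = 2.3 x 10^-98

Bi2S3(s) <=> 2 Bi^3+(aq) + 3 S^2-(aq)
Stoichiometry gives [Bi^3+] = (2/3)[S^2-] = 2.33 × 10^-20 M.
Ksp = [Bi^3+]^2[S^2-]^3
Ksp = (2.33 × 10^-20)^2 × (3.5 x 10^-20)^3 = 2.3 × 10^-98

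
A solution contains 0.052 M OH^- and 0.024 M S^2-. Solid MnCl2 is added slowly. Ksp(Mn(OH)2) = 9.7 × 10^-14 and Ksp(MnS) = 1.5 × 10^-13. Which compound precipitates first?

MnS

Precipitation of each salt starts when its ion product equals its Ksp.
For Mn(OH)2: 9.7 × 10^-14 = (0.052)^2 × [Mn^2+]  ⇒  [Mn^2+] = 3.6 x 10^-11 M.
For MnS: 1.5 × 10^-13 = 0.024 × [Mn^2+]  ⇒  [Mn^2+] = 6.3 × 10^-12 M.
The salt with the lower threshold [Mn^2+] precipitates first: MnS.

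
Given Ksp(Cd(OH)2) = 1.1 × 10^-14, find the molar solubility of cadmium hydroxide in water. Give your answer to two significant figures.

Cd(OH)2(s) ⇌ Cd^2+ + 2 OH^-
Ksp = [Cd^2+][OH^-]^2
For each mole of Cd(OH)2 that dissolves: [Cd^2+] = s, [OH^-] = 2s.
Ksp = s(2s)^2 = 4s^3
Solving, s = (1.1 × 10^-14/4)^(1/3) = 1.4 x 10^-5 M

s = 1.4 × 10^-5 M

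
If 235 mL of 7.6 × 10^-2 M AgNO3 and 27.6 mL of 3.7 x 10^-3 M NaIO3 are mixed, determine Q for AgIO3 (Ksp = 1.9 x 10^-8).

Total volume = 235 + 27.6 = 262.6 mL.
[Ag^+] = 7.6 × 10^-2 × (235/262.6) = 6.80 × 10^-2 M
[IO3^-] = 3.7 × 10^-3 × (27.6/262.6) = 3.89 × 10^-4 M
AgIO3(s) <=> Ag^+(aq) + IO3^-(aq), so Q = [Ag^+][IO3^-]
Q = (6.80 × 10^-2)(3.89 x 10^-4) = 2.6 x 10^-5
Q > Ksp, so AgIO3 will precipitate.

2.6 x 10^-5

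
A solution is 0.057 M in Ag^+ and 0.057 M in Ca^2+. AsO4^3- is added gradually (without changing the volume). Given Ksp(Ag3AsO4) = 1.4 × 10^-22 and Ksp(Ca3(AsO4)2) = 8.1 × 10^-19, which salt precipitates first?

Ag3AsO4

Precipitation of each salt starts when its ion product equals its Ksp.
For Ag3AsO4: 1.4 × 10^-22 = (0.057)^3 × [AsO4^3-]  ⇒  [AsO4^3-] = 7.6 × 10^-19 M.
For Ca3(AsO4)2: 8.1 × 10^-19 = (0.057)^3 × [AsO4^3-]^2  ⇒  [AsO4^3-] = 6.6 × 10^-8 M.
The salt with the lower threshold [AsO4^3-] precipitates first: Ag3AsO4.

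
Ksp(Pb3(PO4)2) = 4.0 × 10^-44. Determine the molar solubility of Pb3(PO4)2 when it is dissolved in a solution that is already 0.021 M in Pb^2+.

Pb3(PO4)2(s) <=> 3 Pb^2+ + 2 PO4^3-
Ksp = [Pb^2+]^3[PO4^3-]^2
If s mol/L dissolves here, [Pb^2+] = 0.021 + 3s ≈ 0.021, [PO4^3-] = 2s (Ksp is small, so little additional dissolves).
Ksp ≈ (0.021)^3 × (2s)^2
s = 3.3 x 10^-20 M
Check: 3s = 9.9 × 10^-20 ≪ 0.021, so the approximation is valid.

3.3 × 10^-20 M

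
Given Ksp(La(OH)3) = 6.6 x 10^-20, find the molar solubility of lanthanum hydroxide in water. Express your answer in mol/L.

s ≈ 7.0 x 10^-6 M

La(OH)3(s) ⇌ La^3+(aq) + 3 OH^-(aq)
Ksp = [La^3+][OH^-]^3
With molar solubility s: [La^3+] = s, [OH^-] = 3s.
Substituting: Ksp = s(3s)^3 = 27s^4
s^4 = 6.6 x 10^-20 / 27, so s = 7.0 × 10^-6 M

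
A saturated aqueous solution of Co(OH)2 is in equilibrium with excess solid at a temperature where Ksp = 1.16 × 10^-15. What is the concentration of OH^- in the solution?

Co(OH)2(s) ⇌ Co^2+ + 2 OH^-
Ksp = [Co^2+][OH^-]^2
For each mole of Co(OH)2 that dissolves: [Co^2+] = s, [OH^-] = 2s.
Ksp = s(2s)^2 = 4s^3
s = (1.16 × 10^-15 / 4)^(1/3) = 6.619 × 10^-6 M
[OH^-] = 2s = 1.32 × 10^-5 M

[OH^-] ≈ 1.32 × 10^-5 M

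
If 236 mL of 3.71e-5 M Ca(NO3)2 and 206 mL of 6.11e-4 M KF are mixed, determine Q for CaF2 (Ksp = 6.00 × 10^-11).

Total volume = 236 + 206 = 442 mL.
[Ca^2+] = 3.71 x 10^-5 × (236/442) = 1.981 x 10^-5 M
[F^-] = 6.11 x 10^-4 × (206/442) = 2.848 × 10^-4 M
CaF2(s) ⇌ Ca^2+(aq) + 2 F^-(aq), so Q = [Ca^2+][F^-]^2
Q = (1.981 × 10^-5)(2.848 × 10^-4)^2 = 1.61 × 10^-12
Q < Ksp, so no precipitate of CaF2 forms.

Q = 1.61e-12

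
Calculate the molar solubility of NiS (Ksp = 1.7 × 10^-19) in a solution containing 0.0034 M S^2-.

s = 5.0 × 10^-17 M

NiS(s) ⇌ Ni^2+ + S^2-
Ksp = [Ni^2+][S^2-]
If s mol/L dissolves here, [Ni^2+] = s, [S^2-] = 0.0034 + s ≈ 0.0034 (Ksp is small, so little additional dissolves).
Ksp ≈ s × 0.0034
s = 5.0 × 10^-17 M
Check: s = 5.0 × 10^-17 ≪ 0.0034, so the approximation is valid.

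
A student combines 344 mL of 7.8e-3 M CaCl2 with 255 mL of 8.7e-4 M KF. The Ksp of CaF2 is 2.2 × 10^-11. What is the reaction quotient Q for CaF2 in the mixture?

Total volume = 344 + 255 = 599 mL.
[Ca^2+] = 7.8 × 10^-3 × (344/599) = 4.48 x 10^-3 M
[F^-] = 8.7 × 10^-4 × (255/599) = 3.70 × 10^-4 M
CaF2(s) ⇌ Ca^2+(aq) + 2 F^-(aq), so Q = [Ca^2+][F^-]^2
Q = (4.48 × 10^-3)(3.70 × 10^-4)^2 = 6.1 × 10^-10
Q > Ksp, so CaF2 will precipitate.

Q ≈ 6.1 x 10^-10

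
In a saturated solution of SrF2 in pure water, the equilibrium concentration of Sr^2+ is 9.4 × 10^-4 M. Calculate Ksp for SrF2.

Ksp ≈ 3.3 × 10^-9

SrF2(s) ⇌ Sr^2+(aq) + 2 F^-(aq)
Stoichiometry gives [F^-] = (2/1)[Sr^2+] = 1.88 × 10^-3 M.
Ksp = [Sr^2+][F^-]^2
Ksp = 9.4 × 10^-4 × (1.88 × 10^-3)^2 = 3.3 × 10^-9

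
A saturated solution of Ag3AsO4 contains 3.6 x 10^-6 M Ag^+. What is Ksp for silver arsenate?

Ag3AsO4(s) ⇌ 3 Ag^+ + AsO4^3-
Stoichiometry gives [AsO4^3-] = (1/3)[Ag^+] = 1.20 × 10^-6 M.
Ksp = [Ag^+]^3[AsO4^3-]
Ksp = (3.6 x 10^-6)^3 × 1.20 x 10^-6 = 5.6 × 10^-23

5.6 × 10^-23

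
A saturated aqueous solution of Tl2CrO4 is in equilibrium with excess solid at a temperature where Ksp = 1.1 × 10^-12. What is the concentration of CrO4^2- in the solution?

[CrO4^2-] ≈ 6.5 × 10^-5 M

Tl2CrO4(s) ⇌ 2 Tl^+(aq) + CrO4^2-(aq)
Ksp = [Tl^+]^2[CrO4^2-]
Let s = molar solubility. Then [Tl^+] = 2s and [CrO4^2-] = s.
Ksp = (2s)^2s = 4s^3
s^3 = 1.1 × 10^-12 / 4, so s = 6.50 × 10^-5 M
[CrO4^2-] = s = 6.5 x 10^-5 M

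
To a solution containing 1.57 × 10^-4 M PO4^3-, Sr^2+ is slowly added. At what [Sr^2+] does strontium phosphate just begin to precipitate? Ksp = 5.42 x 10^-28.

Sr3(PO4)2(s) ⇌ 3 Sr^2+ + 2 PO4^3-
Ksp = [Sr^2+]^3[PO4^3-]^2
Precipitation begins when Q = Ksp. With [PO4^3-] = 1.57 × 10^-4 M:
5.42 x 10^-28 = (1.57 × 10^-4)^2 × [Sr^2+]^3
[Sr^2+] = (5.42 x 10^-28 / 2.465 × 10^-8)^(1/3) = 2.80 × 10^-7 M

[Sr^2+] = 2.80e-7 M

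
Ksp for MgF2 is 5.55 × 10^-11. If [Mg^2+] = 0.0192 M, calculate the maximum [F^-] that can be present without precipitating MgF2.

5.38 × 10^-5 M

MgF2(s) ⇌ Mg^2+(aq) + 2 F^-(aq)
Ksp = [Mg^2+][F^-]^2
Precipitation begins when Q = Ksp. With [Mg^2+] = 0.0192 M:
5.55 × 10^-11 = (0.0192) × [F^-]^2
[F^-] = (5.55 × 10^-11 / 1.92 × 10^-2)^(1/2) = 5.38 × 10^-5 M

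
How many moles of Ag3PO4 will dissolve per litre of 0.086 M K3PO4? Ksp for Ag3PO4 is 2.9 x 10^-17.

s = 2.3 x 10^-6 M

Ag3PO4(s) ⇌ 3 Ag^+ + PO4^3-
Ksp = [Ag^+]^3[PO4^3-]
If s mol/L dissolves here, [Ag^+] = 3s, [PO4^3-] = 0.086 + s ≈ 0.086 (Ksp is small, so little additional dissolves).
Ksp ≈ (3s)^3 × 0.086
s = 2.3 x 10^-6 M
Check: s = 2.3 × 10^-6 ≪ 0.086, so the approximation is valid.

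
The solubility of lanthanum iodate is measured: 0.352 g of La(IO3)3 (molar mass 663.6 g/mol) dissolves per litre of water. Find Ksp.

Ksp ≈ 2.14e-12

Molar solubility s = (3.52 × 10^-1 g/L) / (663.6 g/mol) = 5.304 x 10^-4 M.
La(IO3)3(s) <=> La^3+ + 3 IO3^-
Let s = molar solubility. Then [La^3+] = s and [IO3^-] = 3s.
Ksp = [La^3+][IO3^-]^3
Ksp = s(3s)^3 = 27s^4
With s = 5.304 × 10^-4: Ksp = 2.14 × 10^-12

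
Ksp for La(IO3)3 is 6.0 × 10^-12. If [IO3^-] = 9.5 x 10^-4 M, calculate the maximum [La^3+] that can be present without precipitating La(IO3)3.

7.0 × 10^-3 M

La(IO3)3(s) ⇌ La^3+ + 3 IO3^-
Ksp = [La^3+][IO3^-]^3
Precipitation begins when Q = Ksp. With [IO3^-] = 9.5 x 10^-4 M:
6.0 × 10^-12 = (9.5 x 10^-4)^3 × [La^3+]
[La^3+] = (6.0 × 10^-12 / 8.57 × 10^-10) = 7.0 × 10^-3 M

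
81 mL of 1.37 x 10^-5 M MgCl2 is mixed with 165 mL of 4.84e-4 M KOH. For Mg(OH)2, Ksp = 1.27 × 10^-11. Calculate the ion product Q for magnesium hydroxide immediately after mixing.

Q = 4.75 x 10^-13

Total volume = 81 + 165 = 246 mL.
[Mg^2+] = 1.37 × 10^-5 × (81/246) = 4.511 x 10^-6 M
[OH^-] = 4.84 x 10^-4 × (165/246) = 3.246 x 10^-4 M
Mg(OH)2(s) <=> Mg^2+(aq) + 2 OH^-(aq), so Q = [Mg^2+][OH^-]^2
Q = (4.511 × 10^-6)(3.246 x 10^-4)^2 = 4.75 × 10^-13
Q < Ksp, so no precipitate of Mg(OH)2 forms.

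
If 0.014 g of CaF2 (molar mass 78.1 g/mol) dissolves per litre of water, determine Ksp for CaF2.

Molar solubility s = (1.4 × 10^-2 g/L) / (78.1 g/mol) = 1.79 × 10^-4 M.
CaF2(s) ⇌ Ca^2+(aq) + 2 F^-(aq)
Let s = molar solubility. Then [Ca^2+] = s and [F^-] = 2s.
Ksp = [Ca^2+][F^-]^2
Substituting: Ksp = s(2s)^2 = 4s^3
With s = 1.79 x 10^-4: Ksp = 2.3 × 10^-11

Ksp = 2.3 x 10^-11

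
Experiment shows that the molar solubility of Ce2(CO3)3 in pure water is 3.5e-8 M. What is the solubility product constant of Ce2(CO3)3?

Ksp = 5.7e-36

Ce2(CO3)3(s) ⇌ 2 Ce^3+ + 3 CO3^2-
For each mole of Ce2(CO3)3 that dissolves: [Ce^3+] = 2s, [CO3^2-] = 3s.
Ksp = [Ce^3+]^2[CO3^2-]^3
So Ksp = (2s)^2 × (3s)^3 = 108s^5
Ksp = 108 × (3.5 × 10^-8)^5 = 5.7 × 10^-36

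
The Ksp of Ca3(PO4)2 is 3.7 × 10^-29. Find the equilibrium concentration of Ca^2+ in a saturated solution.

2.4 × 10^-6 M

Ca3(PO4)2(s) <=> 3 Ca^2+(aq) + 2 PO4^3-(aq)
Ksp = [Ca^2+]^3[PO4^3-]^2
For each mole of Ca3(PO4)2 that dissolves: [Ca^2+] = 3s, [PO4^3-] = 2s.
Substituting: Ksp = (3s)^3(2s)^2 = 108s^5
s^5 = 3.7 × 10^-29 / 108, so s = 8.07 × 10^-7 M
[Ca^2+] = 3s = 2.4 × 10^-6 M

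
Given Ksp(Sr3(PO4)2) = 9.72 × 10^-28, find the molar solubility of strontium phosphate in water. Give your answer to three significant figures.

1.55 x 10^-6 M

Sr3(PO4)2(s) ⇌ 3 Sr^2+ + 2 PO4^3-
Ksp = [Sr^2+]^3[PO4^3-]^2
Let s = molar solubility. Then [Sr^2+] = 3s and [PO4^3-] = 2s.
Ksp = (3s)^3(2s)^2 = 108s^5
s = (9.72 × 10^-28 / 108)^(1/5) = 1.55 x 10^-6 M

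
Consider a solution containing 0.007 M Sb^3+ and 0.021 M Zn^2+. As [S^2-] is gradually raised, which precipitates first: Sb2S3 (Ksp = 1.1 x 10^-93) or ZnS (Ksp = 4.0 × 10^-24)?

Precipitation of each salt starts when its ion product equals its Ksp.
For Sb2S3: 1.1 x 10^-93 = (0.007)^2 × [S^2-]^3  ⇒  [S^2-] = 2.8 x 10^-30 M.
For ZnS: 4.0 × 10^-24 = 0.021 × [S^2-]  ⇒  [S^2-] = 1.9 × 10^-22 M.
The salt with the lower threshold [S^2-] precipitates first: Sb2S3.

Sb2S3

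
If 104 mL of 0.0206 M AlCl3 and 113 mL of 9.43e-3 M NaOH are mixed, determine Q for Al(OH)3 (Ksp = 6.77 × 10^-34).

Total volume = 104 + 113 = 217 mL.
[Al^3+] = 2.06 × 10^-2 × (104/217) = 9.873 × 10^-3 M
[OH^-] = 9.43 × 10^-3 × (113/217) = 4.911 × 10^-3 M
Al(OH)3(s) ⇌ Al^3+(aq) + 3 OH^-(aq), so Q = [Al^3+][OH^-]^3
Q = (9.873 × 10^-3)(4.911 × 10^-3)^3 = 1.17 × 10^-9
Q > Ksp, so Al(OH)3 will precipitate.

1.17 × 10^-9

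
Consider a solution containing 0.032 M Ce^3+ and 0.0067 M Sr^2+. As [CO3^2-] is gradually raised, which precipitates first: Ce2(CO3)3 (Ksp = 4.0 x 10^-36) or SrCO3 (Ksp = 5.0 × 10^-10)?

Each salt begins to precipitate when Q = Ksp, i.e. when [CO3^2-] reaches its threshold.
For Ce2(CO3)3: 4.0 x 10^-36 = (0.032)^2 × [CO3^2-]^3  ⇒  [CO3^2-] = 1.6 × 10^-11 M.
For SrCO3: 5.0 × 10^-10 = 0.0067 × [CO3^2-]  ⇒  [CO3^2-] = 7.5 × 10^-8 M.
The salt with the lower threshold [CO3^2-] precipitates first: Ce2(CO3)3.

Ce2(CO3)3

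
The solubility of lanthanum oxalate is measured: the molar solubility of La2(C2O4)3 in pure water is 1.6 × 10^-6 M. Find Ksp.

1.1 × 10^-27

La2(C2O4)3(s) ⇌ 2 La^3+ + 3 C2O4^2-
Let s = molar solubility. Then [La^3+] = 2s and [C2O4^2-] = 3s.
Ksp = [La^3+]^2[C2O4^2-]^3
Ksp = (2s)^2(3s)^3 = 108s^5
Ksp = 108 × (1.6 x 10^-6)^5 = 1.1 × 10^-27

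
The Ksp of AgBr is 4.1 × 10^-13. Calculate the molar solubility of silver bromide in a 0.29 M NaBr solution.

AgBr(s) <=> Ag^+ + Br^-
Ksp = [Ag^+][Br^-]
Let s be the molar solubility in this solution. [Ag^+] = s, [Br^-] = 0.29 + s ≈ 0.29 (since Br^- from NaBr dominates).
Ksp ≈ s × 0.29
s = 1.4 × 10^-12 M
Check: s = 1.4 × 10^-12 ≪ 0.29, so the approximation is valid.

s ≈ 1.4 x 10^-12 M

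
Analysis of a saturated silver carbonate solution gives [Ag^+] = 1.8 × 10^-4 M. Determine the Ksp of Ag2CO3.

Ag2CO3(s) <=> 2 Ag^+(aq) + CO3^2-(aq)
Stoichiometry gives [CO3^2-] = (1/2)[Ag^+] = 9.00 x 10^-5 M.
Ksp = [Ag^+]^2[CO3^2-]
Ksp = (1.8 × 10^-4)^2 × 9.00 x 10^-5 = 2.9 × 10^-12

Ksp = 2.9 × 10^-12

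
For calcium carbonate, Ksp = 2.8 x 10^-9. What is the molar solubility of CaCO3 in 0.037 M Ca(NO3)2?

s ≈ 7.6 × 10^-8 M

CaCO3(s) <=> Ca^2+(aq) + CO3^2-(aq)
Ksp = [Ca^2+][CO3^2-]
Let s = moles of CaCO3 that dissolve per litre. [Ca^2+] = 0.037 + s ≈ 0.037, [CO3^2-] = s (since Ca^2+ from Ca(NO3)2 dominates).
Ksp ≈ 0.037 × s
s = 7.6 × 10^-8 M
Check: s = 7.6 × 10^-8 ≪ 0.037, so the approximation is valid.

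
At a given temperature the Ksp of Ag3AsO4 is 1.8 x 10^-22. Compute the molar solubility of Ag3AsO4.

s = 1.6e-6 M

Ag3AsO4(s) ⇌ 3 Ag^+ + AsO4^3-
Ksp = [Ag^+]^3[AsO4^3-]
If s mol/L of Ag3AsO4 dissolves, [Ag^+] = 3s and [AsO4^3-] = s.
Ksp = (3s)^3s = 27s^4
s = (1.8 x 10^-22 / 27)^(1/4) = 1.6 x 10^-6 M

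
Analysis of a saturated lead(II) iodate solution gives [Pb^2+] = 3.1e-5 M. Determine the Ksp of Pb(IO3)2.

Ksp ≈ 1.2 × 10^-13

Pb(IO3)2(s) <=> Pb^2+(aq) + 2 IO3^-(aq)
Stoichiometry gives [IO3^-] = (2/1)[Pb^2+] = 6.20 × 10^-5 M.
Ksp = [Pb^2+][IO3^-]^2
Ksp = 3.1 x 10^-5 × (6.20 x 10^-5)^2 = 1.2 × 10^-13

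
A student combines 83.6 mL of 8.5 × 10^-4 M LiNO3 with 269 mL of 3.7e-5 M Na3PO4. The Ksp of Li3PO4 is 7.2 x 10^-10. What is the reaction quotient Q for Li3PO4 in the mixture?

Q ≈ 2.3e-16

Total volume = 83.6 + 269 = 352.6 mL.
[Li^+] = 8.5 × 10^-4 × (83.6/352.6) = 2.02 x 10^-4 M
[PO4^3-] = 3.7 x 10^-5 × (269/352.6) = 2.82 × 10^-5 M
Li3PO4(s) ⇌ 3 Li^+ + PO4^3-, so Q = [Li^+]^3[PO4^3-]
Q = (2.02 x 10^-4)^3(2.82 × 10^-5) = 2.3 x 10^-16
Q < Ksp, so no precipitate of Li3PO4 forms.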